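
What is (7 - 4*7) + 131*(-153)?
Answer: -20064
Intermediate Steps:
(7 - 4*7) + 131*(-153) = (7 - 28) - 20043 = -21 - 20043 = -20064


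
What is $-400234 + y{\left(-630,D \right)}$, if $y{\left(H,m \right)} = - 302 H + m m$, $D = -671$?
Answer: $240267$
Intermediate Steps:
$y{\left(H,m \right)} = m^{2} - 302 H$ ($y{\left(H,m \right)} = - 302 H + m^{2} = m^{2} - 302 H$)
$-400234 + y{\left(-630,D \right)} = -400234 - \left(-190260 - \left(-671\right)^{2}\right) = -400234 + \left(450241 + 190260\right) = -400234 + 640501 = 240267$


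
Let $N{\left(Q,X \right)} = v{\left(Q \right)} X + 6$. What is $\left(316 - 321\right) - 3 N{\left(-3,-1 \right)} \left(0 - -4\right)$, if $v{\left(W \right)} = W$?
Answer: $540$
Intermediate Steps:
$N{\left(Q,X \right)} = 6 + Q X$ ($N{\left(Q,X \right)} = Q X + 6 = 6 + Q X$)
$\left(316 - 321\right) - 3 N{\left(-3,-1 \right)} \left(0 - -4\right) = \left(316 - 321\right) - 3 \left(6 - -3\right) \left(0 - -4\right) = - 5 - 3 \left(6 + 3\right) \left(0 + 4\right) = - 5 \left(-3\right) 9 \cdot 4 = - 5 \left(\left(-27\right) 4\right) = \left(-5\right) \left(-108\right) = 540$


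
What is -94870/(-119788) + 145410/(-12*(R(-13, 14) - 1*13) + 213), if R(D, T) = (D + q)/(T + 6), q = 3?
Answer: 581798311/1497350 ≈ 388.55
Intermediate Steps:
R(D, T) = (3 + D)/(6 + T) (R(D, T) = (D + 3)/(T + 6) = (3 + D)/(6 + T))
-94870/(-119788) + 145410/(-12*(R(-13, 14) - 1*13) + 213) = -94870/(-119788) + 145410/(-12*((3 - 13)/(6 + 14) - 1*13) + 213) = -94870*(-1/119788) + 145410/(-12*(-10/20 - 13) + 213) = 47435/59894 + 145410/(-12*((1/20)*(-10) - 13) + 213) = 47435/59894 + 145410/(-12*(-½ - 13) + 213) = 47435/59894 + 145410/(-12*(-27/2) + 213) = 47435/59894 + 145410/(162 + 213) = 47435/59894 + 145410/375 = 47435/59894 + 145410*(1/375) = 47435/59894 + 9694/25 = 581798311/1497350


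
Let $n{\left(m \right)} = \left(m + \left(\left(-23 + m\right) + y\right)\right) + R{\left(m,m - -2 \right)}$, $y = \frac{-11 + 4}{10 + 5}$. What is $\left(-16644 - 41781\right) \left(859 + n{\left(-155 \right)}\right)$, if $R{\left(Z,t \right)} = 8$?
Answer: $-31171685$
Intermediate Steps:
$y = - \frac{7}{15} \approx -0.46667$
$n{\left(m \right)} = - \frac{232}{15} + 2 m$ ($n{\left(m \right)} = \left(m + \left(\left(-23 + m\right) - \frac{7}{15}\right)\right) + 8 = \left(m + \left(- \frac{352}{15} + m\right)\right) + 8 = \left(- \frac{352}{15} + 2 m\right) + 8 = - \frac{232}{15} + 2 m$)
$\left(-16644 - 41781\right) \left(859 + n{\left(-155 \right)}\right) = \left(-16644 - 41781\right) \left(859 + \left(- \frac{232}{15} + 2 \left(-155\right)\right)\right) = - 58425 \left(859 - \frac{4882}{15}\right) = \left(-58425\right) \frac{8003}{15} = -31171685$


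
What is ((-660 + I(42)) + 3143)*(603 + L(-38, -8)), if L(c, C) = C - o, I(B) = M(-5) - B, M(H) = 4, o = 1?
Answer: 1452330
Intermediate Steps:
I(B) = 4 - B
L(c, C) = -1 + C (L(c, C) = C - 1*1 = C - 1 = -1 + C)
((-660 + I(42)) + 3143)*(603 + L(-38, -8)) = ((-660 + (4 - 1*42)) + 3143)*(603 + (-1 - 8)) = ((-660 + (4 - 42)) + 3143)*(603 - 9) = ((-660 - 38) + 3143)*594 = (-698 + 3143)*594 = 2445*594 = 1452330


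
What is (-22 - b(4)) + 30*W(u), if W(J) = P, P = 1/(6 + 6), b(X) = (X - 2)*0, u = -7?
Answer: -39/2 ≈ -19.500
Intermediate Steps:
b(X) = 0 (b(X) = (-2 + X)*0 = 0)
P = 1/12 ≈ 0.083333
W(J) = 1/12
(-22 - b(4)) + 30*W(u) = (-22 - 1*0) + 30*(1/12) = (-22 + 0) + 5/2 = -22 + 5/2 = -39/2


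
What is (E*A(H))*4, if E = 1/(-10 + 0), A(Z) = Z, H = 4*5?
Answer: -8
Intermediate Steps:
H = 20
E = -⅒ (E = 1/(-10) = -⅒ ≈ -0.10000)
(E*A(H))*4 = -⅒*20*4 = -2*4 = -8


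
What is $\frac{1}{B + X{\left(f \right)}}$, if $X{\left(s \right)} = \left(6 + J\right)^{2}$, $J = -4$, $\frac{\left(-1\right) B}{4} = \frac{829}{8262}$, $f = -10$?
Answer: $\frac{4131}{14866} \approx 0.27788$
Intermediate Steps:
$B = - \frac{1658}{4131}$ ($B = - 4 \cdot \frac{829}{8262} = - 4 \cdot 829 \cdot \frac{1}{8262} = \left(-4\right) \frac{829}{8262} = - \frac{1658}{4131} \approx -0.40136$)
$X{\left(s \right)} = 4$ ($X{\left(s \right)} = \left(6 - 4\right)^{2} = 2^{2} = 4$)
$\frac{1}{B + X{\left(f \right)}} = \frac{1}{- \frac{1658}{4131} + 4} = \frac{1}{\frac{14866}{4131}} = \frac{4131}{14866}$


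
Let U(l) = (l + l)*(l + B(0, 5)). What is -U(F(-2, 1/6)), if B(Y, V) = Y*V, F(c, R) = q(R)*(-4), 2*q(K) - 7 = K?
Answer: -3698/9 ≈ -410.89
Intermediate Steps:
q(K) = 7/2 + K/2
F(c, R) = -14 - 2*R (F(c, R) = (7/2 + R/2)*(-4) = -14 - 2*R)
B(Y, V) = V*Y
U(l) = 2*l**2 (U(l) = (l + l)*(l + 5*0) = (2*l)*(l + 0) = (2*l)*l = 2*l**2)
-U(F(-2, 1/6)) = -2*(-14 - 2/6)**2 = -2*(-14 - 2*1/6)**2 = -2*(-14 - 1/3)**2 = -2*(-43/3)**2 = -2*1849/9 = -1*3698/9 = -3698/9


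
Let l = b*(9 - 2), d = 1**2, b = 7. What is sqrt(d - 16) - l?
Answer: -49 + I*sqrt(15) ≈ -49.0 + 3.873*I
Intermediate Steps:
d = 1
l = 49 (l = 7*(9 - 2) = 7*7 = 49)
sqrt(d - 16) - l = sqrt(1 - 16) - 1*49 = sqrt(-15) - 49 = I*sqrt(15) - 49 = -49 + I*sqrt(15)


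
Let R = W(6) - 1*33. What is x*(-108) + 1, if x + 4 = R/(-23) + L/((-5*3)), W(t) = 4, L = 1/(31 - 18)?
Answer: 444583/1495 ≈ 297.38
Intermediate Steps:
L = 1/13 ≈ 0.076923
R = -29 (R = 4 - 1*33 = 4 - 33 = -29)
x = -12308/4485 (x = -4 + (-29/(-23) + 1/(13*((-5*3)))) = -4 + (-29*(-1/23) + (1/13)/(-15)) = -4 + (29/23 + (1/13)*(-1/15)) = -4 + (29/23 - 1/195) = -4 + 5632/4485 = -12308/4485 ≈ -2.7443)
x*(-108) + 1 = -12308/4485*(-108) + 1 = 443088/1495 + 1 = 444583/1495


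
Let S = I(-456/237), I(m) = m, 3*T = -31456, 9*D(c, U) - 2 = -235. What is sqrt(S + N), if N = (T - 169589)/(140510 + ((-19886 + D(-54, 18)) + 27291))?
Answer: I*sqrt(34735514897629490)/105149158 ≈ 1.7725*I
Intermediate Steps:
D(c, U) = -233/9 (D(c, U) = 2/9 + (1/9)*(-235) = 2/9 - 235/9 = -233/9)
T = -31456/3 (T = (1/3)*(-31456) = -31456/3 ≈ -10485.)
S = -152/79 (S = -456/237 = -456*1/237 = -152/79 ≈ -1.9241)
N = -1620669/1331002 (N = (-31456/3 - 169589)/(140510 + ((-19886 - 233/9) + 27291)) = -540223/(3*(140510 + (-179207/9 + 27291))) = -540223/(3*(140510 + 66412/9)) = -540223/(3*1331002/9) = -540223/3*9/1331002 = -1620669/1331002 ≈ -1.2176)
sqrt(S + N) = sqrt(-152/79 - 1620669/1331002) = sqrt(-330345155/105149158) = I*sqrt(34735514897629490)/105149158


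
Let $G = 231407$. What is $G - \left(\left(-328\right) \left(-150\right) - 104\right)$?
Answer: $182311$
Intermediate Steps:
$G - \left(\left(-328\right) \left(-150\right) - 104\right) = 231407 - \left(\left(-328\right) \left(-150\right) - 104\right) = 231407 - \left(49200 - 104\right) = 231407 - 49096 = 182311$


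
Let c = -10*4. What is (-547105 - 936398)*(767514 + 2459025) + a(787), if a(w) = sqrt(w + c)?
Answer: -4786580286117 + 3*sqrt(83) ≈ -4.7866e+12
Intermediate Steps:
c = -40
a(w) = sqrt(-40 + w) (a(w) = sqrt(w - 40) = sqrt(-40 + w))
(-547105 - 936398)*(767514 + 2459025) + a(787) = (-547105 - 936398)*(767514 + 2459025) + sqrt(-40 + 787) = -1483503*3226539 + sqrt(747) = -4786580286117 + 3*sqrt(83)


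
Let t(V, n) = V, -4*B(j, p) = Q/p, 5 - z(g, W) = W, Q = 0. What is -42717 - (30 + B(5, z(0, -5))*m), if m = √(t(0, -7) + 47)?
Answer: -42747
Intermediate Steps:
z(g, W) = 5 - W
B(j, p) = 0 (B(j, p) = -0/p = -¼*0 = 0)
m = √47 (m = √(0 + 47) = √47 ≈ 6.8557)
-42717 - (30 + B(5, z(0, -5))*m) = -42717 - (30 + 0*√47) = -42717 - (30 + 0) = -42717 - 1*30 = -42717 - 30 = -42747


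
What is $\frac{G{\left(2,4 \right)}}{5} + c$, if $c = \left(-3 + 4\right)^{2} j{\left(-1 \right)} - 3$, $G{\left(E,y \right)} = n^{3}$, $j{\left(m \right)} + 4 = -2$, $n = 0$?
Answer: $-9$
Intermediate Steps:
$j{\left(m \right)} = -6$ ($j{\left(m \right)} = -4 - 2 = -6$)
$G{\left(E,y \right)} = 0$ ($G{\left(E,y \right)} = 0^{3} = 0$)
$c = -9$ ($c = \left(-3 + 4\right)^{2} \left(-6\right) - 3 = 1^{2} \left(-6\right) - 3 = 1 \left(-6\right) - 3 = -6 - 3 = -9$)
$\frac{G{\left(2,4 \right)}}{5} + c = \frac{1}{5} \cdot 0 - 9 = 0 - 9 = -9$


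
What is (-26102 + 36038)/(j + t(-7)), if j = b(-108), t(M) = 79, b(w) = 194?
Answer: 3312/91 ≈ 36.396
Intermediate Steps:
j = 194
(-26102 + 36038)/(j + t(-7)) = (-26102 + 36038)/(194 + 79) = 9936/273 = 9936*(1/273) = 3312/91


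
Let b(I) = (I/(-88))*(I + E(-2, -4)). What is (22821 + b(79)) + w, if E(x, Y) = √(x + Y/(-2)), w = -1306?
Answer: 1887079/88 ≈ 21444.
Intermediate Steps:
E(x, Y) = √(x - Y/2) (E(x, Y) = √(x + Y*(-½)) = √(x - Y/2))
b(I) = -I²/88 (b(I) = (I/(-88))*(I + √(-2*(-4) + 4*(-2))/2) = (I*(-1/88))*(I + √(8 - 8)/2) = (-I/88)*(I + √0/2) = (-I/88)*(I + (½)*0) = (-I/88)*(I + 0) = (-I/88)*I = -I²/88)
(22821 + b(79)) + w = (22821 - 1/88*79²) - 1306 = (22821 - 1/88*6241) - 1306 = (22821 - 6241/88) - 1306 = 2002007/88 - 1306 = 1887079/88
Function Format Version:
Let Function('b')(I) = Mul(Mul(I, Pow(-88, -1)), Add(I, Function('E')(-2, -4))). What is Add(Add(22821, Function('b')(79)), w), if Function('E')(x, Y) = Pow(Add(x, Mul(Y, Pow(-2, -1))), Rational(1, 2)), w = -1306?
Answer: Rational(1887079, 88) ≈ 21444.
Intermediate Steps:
Function('E')(x, Y) = Pow(Add(x, Mul(Rational(-1, 2), Y)), Rational(1, 2)) (Function('E')(x, Y) = Pow(Add(x, Mul(Y, Rational(-1, 2))), Rational(1, 2)) = Pow(Add(x, Mul(Rational(-1, 2), Y)), Rational(1, 2)))
Function('b')(I) = Mul(Rational(-1, 88), Pow(I, 2)) (Function('b')(I) = Mul(Mul(I, Pow(-88, -1)), Add(I, Mul(Rational(1, 2), Pow(Add(Mul(-2, -4), Mul(4, -2)), Rational(1, 2))))) = Mul(Mul(I, Rational(-1, 88)), Add(I, Mul(Rational(1, 2), Pow(Add(8, -8), Rational(1, 2))))) = Mul(Mul(Rational(-1, 88), I), Add(I, Mul(Rational(1, 2), Pow(0, Rational(1, 2))))) = Mul(Mul(Rational(-1, 88), I), Add(I, Mul(Rational(1, 2), 0))) = Mul(Mul(Rational(-1, 88), I), Add(I, 0)) = Mul(Mul(Rational(-1, 88), I), I) = Mul(Rational(-1, 88), Pow(I, 2)))
Add(Add(22821, Function('b')(79)), w) = Add(Add(22821, Mul(Rational(-1, 88), Pow(79, 2))), -1306) = Add(Add(22821, Mul(Rational(-1, 88), 6241)), -1306) = Add(Add(22821, Rational(-6241, 88)), -1306) = Add(Rational(2002007, 88), -1306) = Rational(1887079, 88)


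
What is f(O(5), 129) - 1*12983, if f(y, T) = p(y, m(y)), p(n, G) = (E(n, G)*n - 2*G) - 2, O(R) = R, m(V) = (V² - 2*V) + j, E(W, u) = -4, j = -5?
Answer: -13025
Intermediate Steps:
m(V) = -5 + V² - 2*V (m(V) = (V² - 2*V) - 5 = -5 + V² - 2*V)
p(n, G) = -2 - 4*n - 2*G (p(n, G) = (-4*n - 2*G) - 2 = -2 - 4*n - 2*G)
f(y, T) = 8 - 2*y² (f(y, T) = -2 - 4*y - 2*(-5 + y² - 2*y) = -2 - 4*y + (10 - 2*y² + 4*y) = 8 - 2*y²)
f(O(5), 129) - 1*12983 = (8 - 2*5²) - 1*12983 = (8 - 2*25) - 12983 = (8 - 50) - 12983 = -42 - 12983 = -13025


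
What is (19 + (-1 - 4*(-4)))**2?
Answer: 1156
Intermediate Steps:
(19 + (-1 - 4*(-4)))**2 = (19 + (-1 + 16))**2 = (19 + 15)**2 = 34**2 = 1156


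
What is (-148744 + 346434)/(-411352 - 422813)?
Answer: -39538/166833 ≈ -0.23699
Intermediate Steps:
(-148744 + 346434)/(-411352 - 422813) = 197690/(-834165) = 197690*(-1/834165) = -39538/166833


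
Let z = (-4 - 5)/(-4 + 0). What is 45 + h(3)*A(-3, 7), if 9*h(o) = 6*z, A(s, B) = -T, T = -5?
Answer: 105/2 ≈ 52.500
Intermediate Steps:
z = 9/4 (z = -9/(-4) = -9*(-¼) = 9/4 ≈ 2.2500)
A(s, B) = 5 (A(s, B) = -1*(-5) = 5)
h(o) = 3/2 (h(o) = (6*(9/4))/9 = (⅑)*(27/2) = 3/2)
45 + h(3)*A(-3, 7) = 45 + (3/2)*5 = 45 + 15/2 = 105/2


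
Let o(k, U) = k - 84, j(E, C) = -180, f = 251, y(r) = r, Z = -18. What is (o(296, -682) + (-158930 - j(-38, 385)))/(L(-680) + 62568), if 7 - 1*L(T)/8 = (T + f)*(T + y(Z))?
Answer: 79269/1166456 ≈ 0.067957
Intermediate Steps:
L(T) = 56 - 8*(-18 + T)*(251 + T) (L(T) = 56 - 8*(T + 251)*(T - 18) = 56 - 8*(251 + T)*(-18 + T) = 56 - 8*(-18 + T)*(251 + T))
o(k, U) = -84 + k
(o(296, -682) + (-158930 - j(-38, 385)))/(L(-680) + 62568) = ((-84 + 296) + (-158930 - 1*(-180)))/((36200 - 1864*(-680) - 8*(-680)**2) + 62568) = (212 + (-158930 + 180))/((36200 + 1267520 - 8*462400) + 62568) = (212 - 158750)/((36200 + 1267520 - 3699200) + 62568) = -158538/(-2395480 + 62568) = -158538/(-2332912) = -158538*(-1/2332912) = 79269/1166456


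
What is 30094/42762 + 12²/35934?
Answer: 90629627/128050809 ≈ 0.70776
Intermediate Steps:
30094/42762 + 12²/35934 = 30094*(1/42762) + 144*(1/35934) = 15047/21381 + 24/5989 = 90629627/128050809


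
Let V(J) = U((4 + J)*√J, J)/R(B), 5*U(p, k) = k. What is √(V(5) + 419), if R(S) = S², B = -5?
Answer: 6*√291/5 ≈ 20.470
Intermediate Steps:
U(p, k) = k/5
V(J) = J/125 (V(J) = (J/5)/((-5)²) = (J/5)/25 = (J/5)*(1/25) = J/125)
√(V(5) + 419) = √((1/125)*5 + 419) = √(1/25 + 419) = √(10476/25) = 6*√291/5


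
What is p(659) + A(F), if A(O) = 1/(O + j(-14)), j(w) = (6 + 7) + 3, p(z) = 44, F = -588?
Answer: 25167/572 ≈ 43.998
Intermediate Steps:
j(w) = 16 (j(w) = 13 + 3 = 16)
A(O) = 1/(16 + O) (A(O) = 1/(O + 16) = 1/(16 + O))
p(659) + A(F) = 44 + 1/(16 - 588) = 44 + 1/(-572) = 44 - 1/572 = 25167/572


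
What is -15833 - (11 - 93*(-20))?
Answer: -17704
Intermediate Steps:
-15833 - (11 - 93*(-20)) = -15833 - (11 + 1860) = -15833 - 1*1871 = -15833 - 1871 = -17704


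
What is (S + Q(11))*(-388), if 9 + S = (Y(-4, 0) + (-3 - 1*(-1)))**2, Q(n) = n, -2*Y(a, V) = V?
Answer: -2328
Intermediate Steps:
Y(a, V) = -V/2
S = -5 (S = -9 + (-1/2*0 + (-3 - 1*(-1)))**2 = -9 + (0 + (-3 + 1))**2 = -9 + (0 - 2)**2 = -9 + (-2)**2 = -9 + 4 = -5)
(S + Q(11))*(-388) = (-5 + 11)*(-388) = 6*(-388) = -2328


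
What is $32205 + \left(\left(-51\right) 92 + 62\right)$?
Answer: $27575$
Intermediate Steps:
$32205 + \left(\left(-51\right) 92 + 62\right) = 32205 + \left(-4692 + 62\right) = 32205 - 4630 = 27575$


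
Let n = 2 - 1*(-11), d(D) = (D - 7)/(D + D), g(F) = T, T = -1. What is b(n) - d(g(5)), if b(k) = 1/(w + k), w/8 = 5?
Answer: -211/53 ≈ -3.9811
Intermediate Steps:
w = 40 (w = 8*5 = 40)
g(F) = -1
d(D) = (-7 + D)/(2*D) (d(D) = (-7 + D)/((2*D)) = (-7 + D)*(1/(2*D)) = (-7 + D)/(2*D))
n = 13 (n = 2 + 11 = 13)
b(k) = 1/(40 + k)
b(n) - d(g(5)) = 1/(40 + 13) - (-7 - 1)/(2*(-1)) = 1/53 - (-1)*(-8)/2 = 1/53 - 1*4 = 1/53 - 4 = -211/53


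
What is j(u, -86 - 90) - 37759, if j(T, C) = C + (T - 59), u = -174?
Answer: -38168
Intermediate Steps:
j(T, C) = -59 + C + T (j(T, C) = C + (-59 + T) = -59 + C + T)
j(u, -86 - 90) - 37759 = (-59 + (-86 - 90) - 174) - 37759 = (-59 - 176 - 174) - 37759 = -409 - 37759 = -38168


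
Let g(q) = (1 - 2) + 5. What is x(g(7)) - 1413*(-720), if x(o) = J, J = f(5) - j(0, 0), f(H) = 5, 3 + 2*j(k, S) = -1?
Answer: 1017367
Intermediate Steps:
g(q) = 4 (g(q) = -1 + 5 = 4)
j(k, S) = -2 (j(k, S) = -3/2 + (½)*(-1) = -3/2 - ½ = -2)
J = 7 (J = 5 - 1*(-2) = 5 + 2 = 7)
x(o) = 7
x(g(7)) - 1413*(-720) = 7 - 1413*(-720) = 7 + 1017360 = 1017367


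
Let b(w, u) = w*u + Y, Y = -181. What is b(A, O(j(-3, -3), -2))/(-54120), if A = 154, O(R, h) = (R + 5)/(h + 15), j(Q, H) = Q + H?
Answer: 2507/703560 ≈ 0.0035633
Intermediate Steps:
j(Q, H) = H + Q
O(R, h) = (5 + R)/(15 + h)
b(w, u) = -181 + u*w (b(w, u) = w*u - 181 = u*w - 181 = -181 + u*w)
b(A, O(j(-3, -3), -2))/(-54120) = (-181 + ((5 + (-3 - 3))/(15 - 2))*154)/(-54120) = (-181 + ((5 - 6)/13)*154)*(-1/54120) = (-181 + ((1/13)*(-1))*154)*(-1/54120) = (-181 - 1/13*154)*(-1/54120) = (-181 - 154/13)*(-1/54120) = -2507/13*(-1/54120) = 2507/703560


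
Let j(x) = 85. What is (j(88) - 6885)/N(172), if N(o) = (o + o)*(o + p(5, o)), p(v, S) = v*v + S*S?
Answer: -850/1280583 ≈ -0.00066376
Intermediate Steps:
p(v, S) = S**2 + v**2 (p(v, S) = v**2 + S**2 = S**2 + v**2)
N(o) = 2*o*(25 + o + o**2) (N(o) = (o + o)*(o + (o**2 + 5**2)) = (2*o)*(o + (o**2 + 25)) = (2*o)*(o + (25 + o**2)) = (2*o)*(25 + o + o**2) = 2*o*(25 + o + o**2))
(j(88) - 6885)/N(172) = (85 - 6885)/((2*172*(25 + 172 + 172**2))) = -6800*1/(344*(25 + 172 + 29584)) = -6800/(2*172*29781) = -6800/10244664 = -6800*1/10244664 = -850/1280583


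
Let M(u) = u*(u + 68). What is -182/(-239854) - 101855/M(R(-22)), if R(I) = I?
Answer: 12215256677/121366124 ≈ 100.65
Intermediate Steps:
M(u) = u*(68 + u)
-182/(-239854) - 101855/M(R(-22)) = -182/(-239854) - 101855*(-1/(22*(68 - 22))) = -182*(-1/239854) - 101855/((-22*46)) = 91/119927 - 101855/(-1012) = 91/119927 - 101855*(-1/1012) = 91/119927 + 101855/1012 = 12215256677/121366124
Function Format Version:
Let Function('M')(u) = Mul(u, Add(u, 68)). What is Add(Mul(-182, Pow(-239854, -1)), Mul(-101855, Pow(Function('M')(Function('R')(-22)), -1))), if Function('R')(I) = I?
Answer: Rational(12215256677, 121366124) ≈ 100.65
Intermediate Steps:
Function('M')(u) = Mul(u, Add(68, u))
Add(Mul(-182, Pow(-239854, -1)), Mul(-101855, Pow(Function('M')(Function('R')(-22)), -1))) = Add(Mul(-182, Pow(-239854, -1)), Mul(-101855, Pow(Mul(-22, Add(68, -22)), -1))) = Add(Mul(-182, Rational(-1, 239854)), Mul(-101855, Pow(Mul(-22, 46), -1))) = Add(Rational(91, 119927), Mul(-101855, Pow(-1012, -1))) = Add(Rational(91, 119927), Mul(-101855, Rational(-1, 1012))) = Add(Rational(91, 119927), Rational(101855, 1012)) = Rational(12215256677, 121366124)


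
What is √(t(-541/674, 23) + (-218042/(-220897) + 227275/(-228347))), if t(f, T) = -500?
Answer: I*√1272176616821624405844659/50441167259 ≈ 22.361*I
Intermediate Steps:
√(t(-541/674, 23) + (-218042/(-220897) + 227275/(-228347))) = √(-500 + (-218042/(-220897) + 227275/(-228347))) = √(-500 + (-218042*(-1/220897) + 227275*(-1/228347))) = √(-500 + (218042/220897 - 227275/228347)) = √(-500 - 415129101/50441167259) = √(-25220998758601/50441167259) = I*√1272176616821624405844659/50441167259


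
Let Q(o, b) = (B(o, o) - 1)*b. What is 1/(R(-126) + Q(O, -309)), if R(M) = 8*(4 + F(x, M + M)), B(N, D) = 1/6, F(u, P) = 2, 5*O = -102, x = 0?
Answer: 2/611 ≈ 0.0032733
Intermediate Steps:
O = -102/5 (O = (⅕)*(-102) = -102/5 ≈ -20.400)
B(N, D) = ⅙
R(M) = 48 (R(M) = 8*(4 + 2) = 8*6 = 48)
Q(o, b) = -5*b/6 (Q(o, b) = (⅙ - 1)*b = -5*b/6)
1/(R(-126) + Q(O, -309)) = 1/(48 - ⅚*(-309)) = 1/(48 + 515/2) = 1/(611/2) = 2/611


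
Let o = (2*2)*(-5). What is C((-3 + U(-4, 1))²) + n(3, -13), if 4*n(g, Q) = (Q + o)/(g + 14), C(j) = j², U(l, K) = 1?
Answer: 1055/68 ≈ 15.515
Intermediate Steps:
o = -20 (o = 4*(-5) = -20)
n(g, Q) = (-20 + Q)/(4*(14 + g)) (n(g, Q) = ((Q - 20)/(g + 14))/4 = ((-20 + Q)/(14 + g))/4 = (-20 + Q)/(4*(14 + g)))
C((-3 + U(-4, 1))²) + n(3, -13) = ((-3 + 1)²)² + (-20 - 13)/(4*(14 + 3)) = ((-2)²)² + (¼)*(-33)/17 = 4² + (¼)*(1/17)*(-33) = 16 - 33/68 = 1055/68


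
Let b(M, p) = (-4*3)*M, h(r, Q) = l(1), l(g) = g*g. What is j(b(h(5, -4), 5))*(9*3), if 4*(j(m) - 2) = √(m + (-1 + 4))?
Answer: 54 + 81*I/4 ≈ 54.0 + 20.25*I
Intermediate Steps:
l(g) = g²
h(r, Q) = 1 (h(r, Q) = 1² = 1)
b(M, p) = -12*M
j(m) = 2 + √(3 + m)/4 (j(m) = 2 + √(m + (-1 + 4))/4 = 2 + √(m + 3)/4 = 2 + √(3 + m)/4)
j(b(h(5, -4), 5))*(9*3) = (2 + √(3 - 12*1)/4)*(9*3) = (2 + √(3 - 12)/4)*27 = (2 + √(-9)/4)*27 = (2 + (3*I)/4)*27 = (2 + 3*I/4)*27 = 54 + 81*I/4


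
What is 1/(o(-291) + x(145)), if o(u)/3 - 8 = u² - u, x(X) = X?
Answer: 1/255085 ≈ 3.9203e-6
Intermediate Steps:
o(u) = 24 - 3*u + 3*u² (o(u) = 24 + 3*(u² - u) = 24 + (-3*u + 3*u²) = 24 - 3*u + 3*u²)
1/(o(-291) + x(145)) = 1/((24 - 3*(-291) + 3*(-291)²) + 145) = 1/((24 + 873 + 3*84681) + 145) = 1/((24 + 873 + 254043) + 145) = 1/(254940 + 145) = 1/255085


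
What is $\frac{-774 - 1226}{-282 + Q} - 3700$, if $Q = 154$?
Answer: $- \frac{29475}{8} \approx -3684.4$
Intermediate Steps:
$\frac{-774 - 1226}{-282 + Q} - 3700 = \frac{-774 - 1226}{-282 + 154} - 3700 = - \frac{2000}{-128} - 3700 = \left(-2000\right) \left(- \frac{1}{128}\right) - 3700 = \frac{125}{8} - 3700 = - \frac{29475}{8}$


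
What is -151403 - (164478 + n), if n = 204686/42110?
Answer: -6650976798/21055 ≈ -3.1589e+5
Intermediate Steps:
n = 102343/21055 (n = 204686*(1/42110) = 102343/21055 ≈ 4.8607)
-151403 - (164478 + n) = -151403 - (164478 + 102343/21055) = -151403 - 1*3463186633/21055 = -151403 - 3463186633/21055 = -6650976798/21055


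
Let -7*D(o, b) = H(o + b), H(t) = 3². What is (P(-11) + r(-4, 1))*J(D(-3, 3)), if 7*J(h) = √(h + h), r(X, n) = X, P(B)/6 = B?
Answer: -30*I*√14/7 ≈ -16.036*I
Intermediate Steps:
P(B) = 6*B
H(t) = 9
D(o, b) = -9/7 (D(o, b) = -⅐*9 = -9/7)
J(h) = √2*√h/7 (J(h) = √(h + h)/7 = √(2*h)/7 = (√2*√h)/7 = √2*√h/7)
(P(-11) + r(-4, 1))*J(D(-3, 3)) = (6*(-11) - 4)*(√2*√(-9/7)/7) = (-66 - 4)*(√2*(3*I*√7/7)/7) = -30*I*√14/7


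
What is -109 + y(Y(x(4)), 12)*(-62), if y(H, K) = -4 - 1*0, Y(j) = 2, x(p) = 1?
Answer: 139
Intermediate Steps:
y(H, K) = -4 (y(H, K) = -4 + 0 = -4)
-109 + y(Y(x(4)), 12)*(-62) = -109 - 4*(-62) = -109 + 248 = 139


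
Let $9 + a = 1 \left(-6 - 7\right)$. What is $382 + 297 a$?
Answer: $-6152$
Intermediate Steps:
$a = -22$ ($a = -9 + 1 \left(-6 - 7\right) = -9 + 1 \left(-13\right) = -9 - 13 = -22$)
$382 + 297 a = 382 + 297 \left(-22\right) = 382 - 6534 = -6152$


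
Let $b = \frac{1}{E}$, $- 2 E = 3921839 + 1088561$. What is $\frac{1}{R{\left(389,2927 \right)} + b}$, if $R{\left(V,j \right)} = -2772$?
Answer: $- \frac{2505200}{6944414401} \approx -0.00036075$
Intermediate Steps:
$E = -2505200$ ($E = - \frac{3921839 + 1088561}{2} = \left(- \frac{1}{2}\right) 5010400 = -2505200$)
$b = - \frac{1}{2505200}$ ($b = \frac{1}{-2505200} = - \frac{1}{2505200} \approx -3.9917 \cdot 10^{-7}$)
$\frac{1}{R{\left(389,2927 \right)} + b} = \frac{1}{-2772 - \frac{1}{2505200}} = \frac{1}{- \frac{6944414401}{2505200}} = - \frac{2505200}{6944414401}$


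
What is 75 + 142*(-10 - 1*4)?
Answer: -1913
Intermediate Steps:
75 + 142*(-10 - 1*4) = 75 + 142*(-10 - 4) = 75 + 142*(-14) = 75 - 1988 = -1913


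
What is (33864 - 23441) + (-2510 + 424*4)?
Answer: 9609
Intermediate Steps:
(33864 - 23441) + (-2510 + 424*4) = 10423 + (-2510 + 1696) = 10423 - 814 = 9609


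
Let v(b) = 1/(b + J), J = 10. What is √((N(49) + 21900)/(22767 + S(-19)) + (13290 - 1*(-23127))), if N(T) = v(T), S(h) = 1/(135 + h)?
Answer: √884194039986502930045/155817407 ≈ 190.83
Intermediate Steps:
v(b) = 1/(10 + b) (v(b) = 1/(b + 10) = 1/(10 + b))
N(T) = 1/(10 + T)
√((N(49) + 21900)/(22767 + S(-19)) + (13290 - 1*(-23127))) = √((1/(10 + 49) + 21900)/(22767 + 1/(135 - 19)) + (13290 - 1*(-23127))) = √((1/59 + 21900)/(22767 + 1/116) + (13290 + 23127)) = √((1/59 + 21900)/(22767 + 1/116) + 36417) = √(1292101/(59*(2640973/116)) + 36417) = √((1292101/59)*(116/2640973) + 36417) = √(149883716/155817407 + 36417) = √(5674552394435/155817407) = √884194039986502930045/155817407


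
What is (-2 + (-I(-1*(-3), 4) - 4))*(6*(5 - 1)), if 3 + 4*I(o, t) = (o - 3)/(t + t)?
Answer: -126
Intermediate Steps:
I(o, t) = -¾ + (-3 + o)/(8*t) (I(o, t) = -¾ + ((o - 3)/(t + t))/4 = -¾ + ((-3 + o)/((2*t)))/4 = -¾ + ((-3 + o)*(1/(2*t)))/4 = -¾ + ((-3 + o)/(2*t))/4 = -¾ + (-3 + o)/(8*t))
(-2 + (-I(-1*(-3), 4) - 4))*(6*(5 - 1)) = (-2 + (-(-3 - 1*(-3) - 6*4)/(8*4) - 4))*(6*(5 - 1)) = (-2 + (-(-3 + 3 - 24)/(8*4) - 4))*(6*4) = (-2 + (-(-24)/(8*4) - 4))*24 = (-2 + (-1*(-¾) - 4))*24 = (-2 + (¾ - 4))*24 = (-2 - 13/4)*24 = -21/4*24 = -126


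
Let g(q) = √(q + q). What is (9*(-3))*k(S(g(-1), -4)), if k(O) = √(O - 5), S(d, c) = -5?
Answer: -27*I*√10 ≈ -85.381*I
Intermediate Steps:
g(q) = √2*√q (g(q) = √(2*q) = √2*√q)
k(O) = √(-5 + O)
(9*(-3))*k(S(g(-1), -4)) = (9*(-3))*√(-5 - 5) = -27*I*√10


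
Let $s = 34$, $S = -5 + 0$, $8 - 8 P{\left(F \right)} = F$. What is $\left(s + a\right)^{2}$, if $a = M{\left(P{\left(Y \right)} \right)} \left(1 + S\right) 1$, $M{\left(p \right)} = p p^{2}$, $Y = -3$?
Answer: $\frac{9126441}{16384} \approx 557.03$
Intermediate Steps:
$P{\left(F \right)} = 1 - \frac{F}{8}$
$S = -5$
$M{\left(p \right)} = p^{3}$
$a = - \frac{1331}{128}$ ($a = \left(1 - - \frac{3}{8}\right)^{3} \left(1 - 5\right) 1 = \left(1 + \frac{3}{8}\right)^{3} \left(-4\right) 1 = \left(\frac{11}{8}\right)^{3} \left(-4\right) 1 = \frac{1331}{512} \left(-4\right) 1 = \left(- \frac{1331}{128}\right) 1 = - \frac{1331}{128} \approx -10.398$)
$\left(s + a\right)^{2} = \left(34 - \frac{1331}{128}\right)^{2} = \left(\frac{3021}{128}\right)^{2} = \frac{9126441}{16384}$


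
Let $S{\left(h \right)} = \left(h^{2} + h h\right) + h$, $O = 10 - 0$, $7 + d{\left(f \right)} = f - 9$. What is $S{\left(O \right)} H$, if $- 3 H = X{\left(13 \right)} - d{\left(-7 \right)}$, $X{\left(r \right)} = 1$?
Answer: $-1680$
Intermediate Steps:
$d{\left(f \right)} = -16 + f$ ($d{\left(f \right)} = -7 + \left(f - 9\right) = -7 + \left(-9 + f\right) = -16 + f$)
$O = 10$ ($O = 10 + 0 = 10$)
$H = -8$ ($H = - \frac{1 - \left(-16 - 7\right)}{3} = - \frac{1 - -23}{3} = - \frac{1 + 23}{3} = \left(- \frac{1}{3}\right) 24 = -8$)
$S{\left(h \right)} = h + 2 h^{2}$ ($S{\left(h \right)} = \left(h^{2} + h^{2}\right) + h = 2 h^{2} + h = h + 2 h^{2}$)
$S{\left(O \right)} H = 10 \left(1 + 2 \cdot 10\right) \left(-8\right) = 10 \left(1 + 20\right) \left(-8\right) = 10 \cdot 21 \left(-8\right) = 210 \left(-8\right) = -1680$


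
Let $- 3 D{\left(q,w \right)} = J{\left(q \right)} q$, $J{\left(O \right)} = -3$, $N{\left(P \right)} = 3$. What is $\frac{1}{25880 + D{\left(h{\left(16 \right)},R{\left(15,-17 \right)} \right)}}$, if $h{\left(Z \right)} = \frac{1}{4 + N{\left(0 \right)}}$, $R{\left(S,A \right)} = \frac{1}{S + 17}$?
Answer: $\frac{7}{181161} \approx 3.864 \cdot 10^{-5}$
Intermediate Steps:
$R{\left(S,A \right)} = \frac{1}{17 + S}$
$h{\left(Z \right)} = \frac{1}{7}$ ($h{\left(Z \right)} = \frac{1}{4 + 3} = \frac{1}{7}$)
$D{\left(q,w \right)} = q$ ($D{\left(q,w \right)} = - \frac{\left(-3\right) q}{3} = q$)
$\frac{1}{25880 + D{\left(h{\left(16 \right)},R{\left(15,-17 \right)} \right)}} = \frac{1}{25880 + \frac{1}{7}} = \frac{1}{\frac{181161}{7}} = \frac{7}{181161}$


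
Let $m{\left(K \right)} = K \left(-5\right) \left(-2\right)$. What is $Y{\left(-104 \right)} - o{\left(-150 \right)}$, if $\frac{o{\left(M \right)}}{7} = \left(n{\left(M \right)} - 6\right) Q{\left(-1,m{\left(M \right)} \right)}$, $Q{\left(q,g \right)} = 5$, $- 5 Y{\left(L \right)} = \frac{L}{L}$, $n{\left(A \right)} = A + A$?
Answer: $\frac{53549}{5} \approx 10710.0$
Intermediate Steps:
$n{\left(A \right)} = 2 A$
$Y{\left(L \right)} = - \frac{1}{5}$ ($Y{\left(L \right)} = - \frac{L \frac{1}{L}}{5} = \left(- \frac{1}{5}\right) 1 = - \frac{1}{5}$)
$m{\left(K \right)} = 10 K$ ($m{\left(K \right)} = - 5 K \left(-2\right) = 10 K$)
$o{\left(M \right)} = -210 + 70 M$ ($o{\left(M \right)} = 7 \left(2 M - 6\right) 5 = 7 \left(-6 + 2 M\right) 5 = 7 \left(-30 + 10 M\right) = -210 + 70 M$)
$Y{\left(-104 \right)} - o{\left(-150 \right)} = - \frac{1}{5} - \left(-210 + 70 \left(-150\right)\right) = - \frac{1}{5} - \left(-210 - 10500\right) = - \frac{1}{5} - -10710 = - \frac{1}{5} + 10710 = \frac{53549}{5}$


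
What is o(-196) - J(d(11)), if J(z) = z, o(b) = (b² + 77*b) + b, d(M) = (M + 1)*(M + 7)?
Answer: 22912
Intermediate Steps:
d(M) = (1 + M)*(7 + M)
o(b) = b² + 78*b
o(-196) - J(d(11)) = -196*(78 - 196) - (7 + 11² + 8*11) = -196*(-118) - (7 + 121 + 88) = 23128 - 1*216 = 23128 - 216 = 22912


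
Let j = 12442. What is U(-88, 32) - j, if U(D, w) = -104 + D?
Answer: -12634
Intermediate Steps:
U(-88, 32) - j = (-104 - 88) - 1*12442 = -192 - 12442 = -12634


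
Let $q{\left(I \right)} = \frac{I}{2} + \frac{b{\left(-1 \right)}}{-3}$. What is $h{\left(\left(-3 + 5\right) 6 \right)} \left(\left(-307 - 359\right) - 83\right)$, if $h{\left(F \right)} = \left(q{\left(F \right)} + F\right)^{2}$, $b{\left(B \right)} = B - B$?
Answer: $-242676$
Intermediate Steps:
$b{\left(B \right)} = 0$
$q{\left(I \right)} = \frac{I}{2}$ ($q{\left(I \right)} = \frac{I}{2} + \frac{0}{-3} = I \frac{1}{2} + 0 \left(- \frac{1}{3}\right) = \frac{I}{2} + 0 = \frac{I}{2}$)
$h{\left(F \right)} = \frac{9 F^{2}}{4}$ ($h{\left(F \right)} = \left(\frac{F}{2} + F\right)^{2} = \left(\frac{3 F}{2}\right)^{2} = \frac{9 F^{2}}{4}$)
$h{\left(\left(-3 + 5\right) 6 \right)} \left(\left(-307 - 359\right) - 83\right) = \frac{9 \left(\left(-3 + 5\right) 6\right)^{2}}{4} \left(\left(-307 - 359\right) - 83\right) = \frac{9 \left(2 \cdot 6\right)^{2}}{4} \left(-666 - 83\right) = \frac{9 \cdot 12^{2}}{4} \left(-749\right) = \frac{9}{4} \cdot 144 \left(-749\right) = 324 \left(-749\right) = -242676$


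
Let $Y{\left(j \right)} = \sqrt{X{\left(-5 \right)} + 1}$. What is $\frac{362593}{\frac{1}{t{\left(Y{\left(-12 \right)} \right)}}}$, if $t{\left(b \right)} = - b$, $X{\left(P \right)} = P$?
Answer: $- 725186 i \approx - 7.2519 \cdot 10^{5} i$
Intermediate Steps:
$Y{\left(j \right)} = 2 i$ ($Y{\left(j \right)} = \sqrt{-5 + 1} = \sqrt{-4} = 2 i$)
$\frac{362593}{\frac{1}{t{\left(Y{\left(-12 \right)} \right)}}} = \frac{362593}{\frac{1}{\left(-1\right) 2 i}} = \frac{362593}{\frac{1}{\left(-2\right) i}} = \frac{362593}{\frac{1}{2} i} = 362593 \left(- 2 i\right) = - 725186 i$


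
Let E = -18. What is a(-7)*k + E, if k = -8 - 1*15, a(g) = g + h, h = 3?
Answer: 74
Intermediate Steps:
a(g) = 3 + g (a(g) = g + 3 = 3 + g)
k = -23 (k = -8 - 15 = -23)
a(-7)*k + E = (3 - 7)*(-23) - 18 = -4*(-23) - 18 = 92 - 18 = 74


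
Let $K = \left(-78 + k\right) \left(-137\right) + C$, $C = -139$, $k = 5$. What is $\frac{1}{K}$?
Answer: $\frac{1}{9862} \approx 0.0001014$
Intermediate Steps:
$K = 9862$ ($K = \left(-78 + 5\right) \left(-137\right) - 139 = \left(-73\right) \left(-137\right) - 139 = 10001 - 139 = 9862$)
$\frac{1}{K} = \frac{1}{9862}$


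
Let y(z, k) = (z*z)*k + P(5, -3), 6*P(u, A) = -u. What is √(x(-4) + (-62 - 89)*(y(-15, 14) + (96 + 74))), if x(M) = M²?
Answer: I*√18042414/6 ≈ 707.94*I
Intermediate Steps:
P(u, A) = -u/6 (P(u, A) = (-u)/6 = -u/6)
y(z, k) = -⅚ + k*z² (y(z, k) = (z*z)*k - ⅙*5 = z²*k - ⅚ = k*z² - ⅚ = -⅚ + k*z²)
√(x(-4) + (-62 - 89)*(y(-15, 14) + (96 + 74))) = √((-4)² + (-62 - 89)*((-⅚ + 14*(-15)²) + (96 + 74))) = √(16 - 151*((-⅚ + 14*225) + 170)) = √(16 - 151*((-⅚ + 3150) + 170)) = √(16 - 151*(18895/6 + 170)) = √(16 - 151*19915/6) = √(16 - 3007165/6) = √(-3007069/6) = I*√18042414/6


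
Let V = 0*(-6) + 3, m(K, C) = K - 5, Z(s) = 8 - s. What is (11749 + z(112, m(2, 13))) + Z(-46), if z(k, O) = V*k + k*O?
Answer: 11803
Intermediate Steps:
m(K, C) = -5 + K
V = 3 (V = 0 + 3 = 3)
z(k, O) = 3*k + O*k (z(k, O) = 3*k + k*O = 3*k + O*k)
(11749 + z(112, m(2, 13))) + Z(-46) = (11749 + 112*(3 + (-5 + 2))) + (8 - 1*(-46)) = (11749 + 112*(3 - 3)) + (8 + 46) = (11749 + 112*0) + 54 = (11749 + 0) + 54 = 11749 + 54 = 11803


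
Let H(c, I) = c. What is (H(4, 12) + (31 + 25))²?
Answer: 3600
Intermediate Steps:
(H(4, 12) + (31 + 25))² = (4 + (31 + 25))² = (4 + 56)² = 60² = 3600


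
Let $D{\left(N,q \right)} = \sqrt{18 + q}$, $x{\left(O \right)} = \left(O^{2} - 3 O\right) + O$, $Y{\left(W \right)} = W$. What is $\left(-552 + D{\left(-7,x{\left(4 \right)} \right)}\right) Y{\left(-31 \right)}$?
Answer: $17112 - 31 \sqrt{26} \approx 16954.0$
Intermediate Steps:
$x{\left(O \right)} = O^{2} - 2 O$
$\left(-552 + D{\left(-7,x{\left(4 \right)} \right)}\right) Y{\left(-31 \right)} = \left(-552 + \sqrt{18 + 4 \left(-2 + 4\right)}\right) \left(-31\right) = \left(-552 + \sqrt{18 + 4 \cdot 2}\right) \left(-31\right) = \left(-552 + \sqrt{18 + 8}\right) \left(-31\right) = \left(-552 + \sqrt{26}\right) \left(-31\right) = 17112 - 31 \sqrt{26}$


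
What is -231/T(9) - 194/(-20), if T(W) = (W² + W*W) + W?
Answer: 4759/570 ≈ 8.3491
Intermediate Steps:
T(W) = W + 2*W² (T(W) = (W² + W²) + W = 2*W² + W = W + 2*W²)
-231/T(9) - 194/(-20) = -231*1/(9*(1 + 2*9)) - 194/(-20) = -231*1/(9*(1 + 18)) - 194*(-1/20) = -231/(9*19) + 97/10 = -231/171 + 97/10 = -231*1/171 + 97/10 = -77/57 + 97/10 = 4759/570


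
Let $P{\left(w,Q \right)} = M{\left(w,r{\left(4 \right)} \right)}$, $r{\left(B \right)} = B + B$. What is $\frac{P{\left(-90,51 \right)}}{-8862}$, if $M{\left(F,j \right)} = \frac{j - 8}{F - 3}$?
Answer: $0$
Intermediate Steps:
$r{\left(B \right)} = 2 B$
$M{\left(F,j \right)} = \frac{-8 + j}{-3 + F}$
$P{\left(w,Q \right)} = 0$ ($P{\left(w,Q \right)} = \frac{-8 + 2 \cdot 4}{-3 + w} = \frac{-8 + 8}{-3 + w} = \frac{1}{-3 + w} 0 = 0$)
$\frac{P{\left(-90,51 \right)}}{-8862} = \frac{0}{-8862} = 0 \left(- \frac{1}{8862}\right) = 0$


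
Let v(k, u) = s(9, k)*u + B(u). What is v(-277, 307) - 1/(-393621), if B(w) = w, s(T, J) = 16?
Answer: 2054308000/393621 ≈ 5219.0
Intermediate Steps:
v(k, u) = 17*u (v(k, u) = 16*u + u = 17*u)
v(-277, 307) - 1/(-393621) = 17*307 - 1/(-393621) = 5219 - 1*(-1/393621) = 5219 + 1/393621 = 2054308000/393621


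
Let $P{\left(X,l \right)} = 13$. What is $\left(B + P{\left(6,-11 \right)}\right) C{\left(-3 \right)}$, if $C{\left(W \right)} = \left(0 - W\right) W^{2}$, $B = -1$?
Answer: $324$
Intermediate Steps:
$C{\left(W \right)} = - W^{3}$ ($C{\left(W \right)} = - W W^{2} = - W^{3}$)
$\left(B + P{\left(6,-11 \right)}\right) C{\left(-3 \right)} = \left(-1 + 13\right) \left(- \left(-3\right)^{3}\right) = 12 \left(\left(-1\right) \left(-27\right)\right) = 12 \cdot 27 = 324$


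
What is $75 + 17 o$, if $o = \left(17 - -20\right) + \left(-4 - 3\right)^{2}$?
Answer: $1537$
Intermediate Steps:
$o = 86$ ($o = \left(17 + 20\right) + \left(-7\right)^{2} = 37 + 49 = 86$)
$75 + 17 o = 75 + 17 \cdot 86 = 75 + 1462 = 1537$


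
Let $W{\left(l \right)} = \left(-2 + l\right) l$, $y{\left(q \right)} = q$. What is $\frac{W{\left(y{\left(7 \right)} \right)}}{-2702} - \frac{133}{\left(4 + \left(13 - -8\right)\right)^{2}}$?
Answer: $- \frac{54463}{241250} \approx -0.22575$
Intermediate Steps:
$W{\left(l \right)} = l \left(-2 + l\right)$
$\frac{W{\left(y{\left(7 \right)} \right)}}{-2702} - \frac{133}{\left(4 + \left(13 - -8\right)\right)^{2}} = \frac{7 \left(-2 + 7\right)}{-2702} - \frac{133}{\left(4 + \left(13 - -8\right)\right)^{2}} = 7 \cdot 5 \left(- \frac{1}{2702}\right) - \frac{133}{\left(4 + \left(13 + 8\right)\right)^{2}} = 35 \left(- \frac{1}{2702}\right) - \frac{133}{\left(4 + 21\right)^{2}} = - \frac{5}{386} - \frac{133}{25^{2}} = - \frac{5}{386} - \frac{133}{625} = - \frac{54463}{241250}$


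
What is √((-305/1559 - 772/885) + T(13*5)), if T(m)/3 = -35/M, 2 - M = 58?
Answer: √24580839633630/5518860 ≈ 0.89836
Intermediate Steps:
M = -56 (M = 2 - 1*58 = 2 - 58 = -56)
T(m) = 15/8 (T(m) = 3*(-35/(-56)) = 3*(-35*(-1/56)) = 3*(5/8) = 15/8)
√((-305/1559 - 772/885) + T(13*5)) = √((-305/1559 - 772/885) + 15/8) = √(-1473473/1379715 + 15/8) = √(8907941/11037720) = √24580839633630/5518860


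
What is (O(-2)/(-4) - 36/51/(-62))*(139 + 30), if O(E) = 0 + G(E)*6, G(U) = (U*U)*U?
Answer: 1069770/527 ≈ 2029.9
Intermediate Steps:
G(U) = U³ (G(U) = U²*U = U³)
O(E) = 6*E³ (O(E) = 0 + E³*6 = 0 + 6*E³ = 6*E³)
(O(-2)/(-4) - 36/51/(-62))*(139 + 30) = ((6*(-2)³)/(-4) - 36/51/(-62))*(139 + 30) = ((6*(-8))*(-¼) - 36*1/51*(-1/62))*169 = (-48*(-¼) - 12/17*(-1/62))*169 = (12 + 6/527)*169 = (6330/527)*169 = 1069770/527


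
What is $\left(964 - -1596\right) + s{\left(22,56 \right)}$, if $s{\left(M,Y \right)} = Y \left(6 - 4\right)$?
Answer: $2672$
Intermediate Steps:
$s{\left(M,Y \right)} = 2 Y$ ($s{\left(M,Y \right)} = Y 2 = 2 Y$)
$\left(964 - -1596\right) + s{\left(22,56 \right)} = \left(964 - -1596\right) + 2 \cdot 56 = \left(964 + 1596\right) + 112 = 2560 + 112 = 2672$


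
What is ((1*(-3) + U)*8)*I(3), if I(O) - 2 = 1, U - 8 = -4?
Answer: 24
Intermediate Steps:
U = 4 (U = 8 - 4 = 4)
I(O) = 3 (I(O) = 2 + 1 = 3)
((1*(-3) + U)*8)*I(3) = ((1*(-3) + 4)*8)*3 = ((-3 + 4)*8)*3 = (1*8)*3 = 8*3 = 24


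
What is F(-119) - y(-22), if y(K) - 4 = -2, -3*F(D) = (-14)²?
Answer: -202/3 ≈ -67.333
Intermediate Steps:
F(D) = -196/3 (F(D) = -⅓*(-14)² = -⅓*196 = -196/3)
y(K) = 2 (y(K) = 4 - 2 = 2)
F(-119) - y(-22) = -196/3 - 1*2 = -196/3 - 2 = -202/3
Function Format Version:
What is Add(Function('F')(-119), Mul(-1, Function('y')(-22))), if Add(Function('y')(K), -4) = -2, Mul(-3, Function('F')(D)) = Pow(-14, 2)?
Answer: Rational(-202, 3) ≈ -67.333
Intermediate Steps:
Function('F')(D) = Rational(-196, 3) (Function('F')(D) = Mul(Rational(-1, 3), Pow(-14, 2)) = Mul(Rational(-1, 3), 196) = Rational(-196, 3))
Function('y')(K) = 2 (Function('y')(K) = Add(4, -2) = 2)
Add(Function('F')(-119), Mul(-1, Function('y')(-22))) = Add(Rational(-196, 3), Mul(-1, 2)) = Add(Rational(-196, 3), -2) = Rational(-202, 3)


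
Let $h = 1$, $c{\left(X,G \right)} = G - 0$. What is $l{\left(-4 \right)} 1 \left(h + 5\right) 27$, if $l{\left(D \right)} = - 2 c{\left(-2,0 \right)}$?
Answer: $0$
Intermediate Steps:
$c{\left(X,G \right)} = G$ ($c{\left(X,G \right)} = G + 0 = G$)
$l{\left(D \right)} = 0$ ($l{\left(D \right)} = \left(-2\right) 0 = 0$)
$l{\left(-4 \right)} 1 \left(h + 5\right) 27 = 0 \cdot 1 \left(1 + 5\right) 27 = 0 \cdot 6 \cdot 27 = 0 \cdot 27 = 0$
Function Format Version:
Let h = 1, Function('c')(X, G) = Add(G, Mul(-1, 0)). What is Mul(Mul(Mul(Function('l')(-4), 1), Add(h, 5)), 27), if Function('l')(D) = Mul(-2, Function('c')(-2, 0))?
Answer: 0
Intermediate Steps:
Function('c')(X, G) = G (Function('c')(X, G) = Add(G, 0) = G)
Function('l')(D) = 0 (Function('l')(D) = Mul(-2, 0) = 0)
Mul(Mul(Mul(Function('l')(-4), 1), Add(h, 5)), 27) = Mul(Mul(Mul(0, 1), Add(1, 5)), 27) = Mul(Mul(0, 6), 27) = Mul(0, 27) = 0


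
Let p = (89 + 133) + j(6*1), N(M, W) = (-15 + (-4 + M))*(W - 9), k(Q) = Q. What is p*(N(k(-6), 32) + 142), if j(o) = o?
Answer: -98724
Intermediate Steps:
N(M, W) = (-19 + M)*(-9 + W)
p = 228 (p = (89 + 133) + 6*1 = 222 + 6 = 228)
p*(N(k(-6), 32) + 142) = 228*((171 - 19*32 - 9*(-6) - 6*32) + 142) = 228*((171 - 608 + 54 - 192) + 142) = 228*(-575 + 142) = 228*(-433) = -98724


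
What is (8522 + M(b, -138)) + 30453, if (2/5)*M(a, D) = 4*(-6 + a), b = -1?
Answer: 38905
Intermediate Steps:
M(a, D) = -60 + 10*a (M(a, D) = 5*(4*(-6 + a))/2 = 5*(-24 + 4*a)/2 = -60 + 10*a)
(8522 + M(b, -138)) + 30453 = (8522 + (-60 + 10*(-1))) + 30453 = (8522 + (-60 - 10)) + 30453 = (8522 - 70) + 30453 = 8452 + 30453 = 38905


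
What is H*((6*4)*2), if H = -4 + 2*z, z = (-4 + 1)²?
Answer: 672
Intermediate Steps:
z = 9 (z = (-3)² = 9)
H = 14 (H = -4 + 2*9 = -4 + 18 = 14)
H*((6*4)*2) = 14*((6*4)*2) = 14*(24*2) = 14*48 = 672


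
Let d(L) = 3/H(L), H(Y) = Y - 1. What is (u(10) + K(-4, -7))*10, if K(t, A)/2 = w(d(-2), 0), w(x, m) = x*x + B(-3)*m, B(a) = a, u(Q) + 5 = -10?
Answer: -130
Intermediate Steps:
u(Q) = -15 (u(Q) = -5 - 10 = -15)
H(Y) = -1 + Y
d(L) = 3/(-1 + L)
w(x, m) = x**2 - 3*m (w(x, m) = x*x - 3*m = x**2 - 3*m)
K(t, A) = 2 (K(t, A) = 2*((3/(-1 - 2))**2 - 3*0) = 2*((3/(-3))**2 + 0) = 2*((3*(-1/3))**2 + 0) = 2*((-1)**2 + 0) = 2*(1 + 0) = 2*1 = 2)
(u(10) + K(-4, -7))*10 = (-15 + 2)*10 = -13*10 = -130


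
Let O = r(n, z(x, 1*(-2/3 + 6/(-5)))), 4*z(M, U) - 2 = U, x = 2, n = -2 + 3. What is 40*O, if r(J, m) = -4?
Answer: -160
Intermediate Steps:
n = 1
z(M, U) = ½ + U/4
O = -4
40*O = 40*(-4) = -160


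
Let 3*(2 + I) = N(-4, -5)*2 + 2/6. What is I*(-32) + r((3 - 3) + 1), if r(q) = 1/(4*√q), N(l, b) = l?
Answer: 5257/36 ≈ 146.03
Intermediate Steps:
r(q) = 1/(4*√q)
I = -41/9 (I = -2 + (-4*2 + 2/6)/3 = -2 + (-8 + 2*(⅙))/3 = -2 + (-8 + ⅓)/3 = -2 + (⅓)*(-23/3) = -2 - 23/9 = -41/9 ≈ -4.5556)
I*(-32) + r((3 - 3) + 1) = -41/9*(-32) + 1/(4*√((3 - 3) + 1)) = 1312/9 + 1/(4*√(0 + 1)) = 1312/9 + 1/(4*√1) = 1312/9 + (¼)*1 = 1312/9 + ¼ = 5257/36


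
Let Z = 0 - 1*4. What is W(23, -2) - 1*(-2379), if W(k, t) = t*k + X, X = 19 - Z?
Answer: 2356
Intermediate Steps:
Z = -4 (Z = 0 - 4 = -4)
X = 23 (X = 19 - 1*(-4) = 19 + 4 = 23)
W(k, t) = 23 + k*t (W(k, t) = t*k + 23 = k*t + 23 = 23 + k*t)
W(23, -2) - 1*(-2379) = (23 + 23*(-2)) - 1*(-2379) = (23 - 46) + 2379 = -23 + 2379 = 2356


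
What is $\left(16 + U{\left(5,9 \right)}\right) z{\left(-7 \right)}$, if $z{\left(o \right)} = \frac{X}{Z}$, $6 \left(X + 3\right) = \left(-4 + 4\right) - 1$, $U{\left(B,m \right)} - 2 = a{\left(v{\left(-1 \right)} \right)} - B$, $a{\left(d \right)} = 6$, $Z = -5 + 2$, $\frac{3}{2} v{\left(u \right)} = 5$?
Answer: $\frac{361}{18} \approx 20.056$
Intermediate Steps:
$v{\left(u \right)} = \frac{10}{3}$ ($v{\left(u \right)} = \frac{2}{3} \cdot 5 = \frac{10}{3}$)
$Z = -3$
$U{\left(B,m \right)} = 8 - B$ ($U{\left(B,m \right)} = 2 - \left(-6 + B\right) = 8 - B$)
$X = - \frac{19}{6}$ ($X = -3 + \frac{\left(-4 + 4\right) - 1}{6} = -3 + \frac{0 - 1}{6} = -3 + \frac{1}{6} \left(-1\right) = -3 - \frac{1}{6} = - \frac{19}{6} \approx -3.1667$)
$z{\left(o \right)} = \frac{19}{18}$ ($z{\left(o \right)} = - \frac{19}{6 \left(-3\right)} = \left(- \frac{19}{6}\right) \left(- \frac{1}{3}\right) = \frac{19}{18}$)
$\left(16 + U{\left(5,9 \right)}\right) z{\left(-7 \right)} = \left(16 + \left(8 - 5\right)\right) \frac{19}{18} = \left(16 + 3\right) \frac{19}{18} = 19 \cdot \frac{19}{18} = \frac{361}{18}$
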